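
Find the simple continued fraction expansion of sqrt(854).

[29; (4, 2, 11, 4, 11, 2, 4, 58)]

Write x_i = (sqrt(854) + m_i)/d_i with (m_0, d_0) = (0, 1). a_0 = floor(sqrt(854)) = 29, since 29^2 = 841 <= 854 < 900 = 30^2.
Iterate m_{i+1} = d_i*a_i - m_i, d_{i+1} = (854 - m_{i+1}^2)/d_i, a_{i+1} = floor((a_0 + m_{i+1})/d_{i+1}):
  m_1 = 1*29 - 0 = 29, d_1 = (854 - 29^2)/1 = 13/1 = 13, a_1 = floor((29 + 29)/13) = 4.
  m_2 = 13*4 - 29 = 23, d_2 = (854 - 23^2)/13 = 325/13 = 25, a_2 = floor((29 + 23)/25) = 2.
  m_3 = 25*2 - 23 = 27, d_3 = (854 - 27^2)/25 = 125/25 = 5, a_3 = floor((29 + 27)/5) = 11.
  m_4 = 5*11 - 27 = 28, d_4 = (854 - 28^2)/5 = 70/5 = 14, a_4 = floor((29 + 28)/14) = 4.
  m_5 = 14*4 - 28 = 28, d_5 = (854 - 28^2)/14 = 70/14 = 5, a_5 = floor((29 + 28)/5) = 11.
  m_6 = 5*11 - 28 = 27, d_6 = (854 - 27^2)/5 = 125/5 = 25, a_6 = floor((29 + 27)/25) = 2.
  m_7 = 25*2 - 27 = 23, d_7 = (854 - 23^2)/25 = 325/25 = 13, a_7 = floor((29 + 23)/13) = 4.
  m_8 = 13*4 - 23 = 29, d_8 = (854 - 29^2)/13 = 13/13 = 1, a_8 = floor((29 + 29)/1) = 58.
  m_9 = 1*58 - 29 = 29, d_9 = (854 - 29^2)/1 = 13/1 = 13: (m_9, d_9) = (m_1, d_1) = (29, 13), so from here the quotients repeat a_1, ..., a_8; the period length is 8.
Hence the expansion of sqrt(854) is a_0 = 29 followed by the repeating block 4, 2, 11, 4, 11, 2, 4, 58 (period 8).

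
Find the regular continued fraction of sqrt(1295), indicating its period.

[35; (1, 70)]

Write x_i = (sqrt(1295) + m_i)/d_i with (m_0, d_0) = (0, 1). a_0 = floor(sqrt(1295)) = 35, since 35^2 = 1225 <= 1295 < 1296 = 36^2.
Iterate m_{i+1} = d_i*a_i - m_i, d_{i+1} = (1295 - m_{i+1}^2)/d_i, a_{i+1} = floor((a_0 + m_{i+1})/d_{i+1}):
  m_1 = 1*35 - 0 = 35, d_1 = (1295 - 35^2)/1 = 70/1 = 70, a_1 = floor((35 + 35)/70) = 1.
  m_2 = 70*1 - 35 = 35, d_2 = (1295 - 35^2)/70 = 70/70 = 1, a_2 = floor((35 + 35)/1) = 70.
  m_3 = 1*70 - 35 = 35, d_3 = (1295 - 35^2)/1 = 70/1 = 70: (m_3, d_3) = (m_1, d_1) = (35, 70), so from here the quotients repeat a_1, a_2; the period length is 2.
Hence the expansion of sqrt(1295) is a_0 = 35 followed by the repeating block 1, 70 (period 2).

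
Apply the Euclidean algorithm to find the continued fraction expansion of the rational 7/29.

Run the Euclidean algorithm on 7 and 29; the successive quotients are the partial quotients a_0, a_1, ... (each step inverts the fractional part left over by the previous one):
  7 = 0*29 + 7, so a_0 = 0.
  29 = 4*7 + 1, so a_1 = 4.
  7 = 7*1 + 0, so a_2 = 7.
The remainder reaches 0 after 3 divisions, so the expansion has 3 partial quotients, read off in order.

[0; 4, 7]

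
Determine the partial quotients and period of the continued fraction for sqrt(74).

[8; (1, 1, 1, 1, 16)]

Write x_i = (sqrt(74) + m_i)/d_i with (m_0, d_0) = (0, 1). a_0 = floor(sqrt(74)) = 8, since 8^2 = 64 <= 74 < 81 = 9^2.
Iterate m_{i+1} = d_i*a_i - m_i, d_{i+1} = (74 - m_{i+1}^2)/d_i, a_{i+1} = floor((a_0 + m_{i+1})/d_{i+1}):
  m_1 = 1*8 - 0 = 8, d_1 = (74 - 8^2)/1 = 10/1 = 10, a_1 = floor((8 + 8)/10) = 1.
  m_2 = 10*1 - 8 = 2, d_2 = (74 - 2^2)/10 = 70/10 = 7, a_2 = floor((8 + 2)/7) = 1.
  m_3 = 7*1 - 2 = 5, d_3 = (74 - 5^2)/7 = 49/7 = 7, a_3 = floor((8 + 5)/7) = 1.
  m_4 = 7*1 - 5 = 2, d_4 = (74 - 2^2)/7 = 70/7 = 10, a_4 = floor((8 + 2)/10) = 1.
  m_5 = 10*1 - 2 = 8, d_5 = (74 - 8^2)/10 = 10/10 = 1, a_5 = floor((8 + 8)/1) = 16.
  m_6 = 1*16 - 8 = 8, d_6 = (74 - 8^2)/1 = 10/1 = 10: (m_6, d_6) = (m_1, d_1) = (8, 10), so from here the quotients repeat a_1, ..., a_5; the period length is 5.
Hence the expansion of sqrt(74) is a_0 = 8 followed by the repeating block 1, 1, 1, 1, 16 (period 5).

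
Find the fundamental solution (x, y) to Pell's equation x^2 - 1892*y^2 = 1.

(x, y) = (87, 2)

First expand sqrt(1892) as a continued fraction. With x_i = (sqrt(1892) + m_i)/d_i and (m_0, d_0) = (0, 1): a_0 = floor(sqrt(1892)) = 43, since 43^2 = 1849 <= 1892 < 1936 = 44^2.
Iterate m_{i+1} = d_i*a_i - m_i, d_{i+1} = (1892 - m_{i+1}^2)/d_i, a_{i+1} = floor((a_0 + m_{i+1})/d_{i+1}):
  m_1 = 1*43 - 0 = 43, d_1 = (1892 - 43^2)/1 = 43/1 = 43, a_1 = floor((43 + 43)/43) = 2.
  m_2 = 43*2 - 43 = 43, d_2 = (1892 - 43^2)/43 = 43/43 = 1, a_2 = floor((43 + 43)/1) = 86.
  m_3 = 1*86 - 43 = 43, d_3 = (1892 - 43^2)/1 = 43/1 = 43: (m_3, d_3) = (m_1, d_1) = (43, 43), so from here the quotients repeat a_1, a_2; the period length is 2.
So sqrt(1892) = [43; (2, 86)] with period length k = 2.
k is even, so the fundamental solution of x^2 - 1892y^2 = 1 is (p_{k-1}, q_{k-1}) = (p_1, q_1); compute convergents through index 1.
Convergents (p_i = a_i*p_{i-1} + p_{i-2}, q_i = a_i*q_{i-1} + q_{i-2} with p_{-2}=0, p_{-1}=1, q_{-2}=1, q_{-1}=0):
  i=0: a_0=43, p_0 = 43*1 + 0 = 43, q_0 = 43*0 + 1 = 1.
  i=1: a_1=2, p_1 = 2*43 + 1 = 87, q_1 = 2*1 + 0 = 2.
Check: 87^2 - 1892*2^2 = 7569 - 7568 = 1, so (x, y) = (87, 2) solves the equation, and by the theorem it is the least positive solution.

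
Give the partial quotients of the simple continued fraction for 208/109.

[1; 1, 9, 1, 9]

Run the Euclidean algorithm on 208 and 109; the successive quotients are the partial quotients a_0, a_1, ... (each step inverts the fractional part left over by the previous one):
  208 = 1*109 + 99, so a_0 = 1.
  109 = 1*99 + 10, so a_1 = 1.
  99 = 9*10 + 9, so a_2 = 9.
  10 = 1*9 + 1, so a_3 = 1.
  9 = 9*1 + 0, so a_4 = 9.
The remainder reaches 0 after 5 divisions, so the expansion has 5 partial quotients, read off in order.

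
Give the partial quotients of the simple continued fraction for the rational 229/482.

Run the Euclidean algorithm on 229 and 482; the successive quotients are the partial quotients a_0, a_1, ... (each step inverts the fractional part left over by the previous one):
  229 = 0*482 + 229, so a_0 = 0.
  482 = 2*229 + 24, so a_1 = 2.
  229 = 9*24 + 13, so a_2 = 9.
  24 = 1*13 + 11, so a_3 = 1.
  13 = 1*11 + 2, so a_4 = 1.
  11 = 5*2 + 1, so a_5 = 5.
  2 = 2*1 + 0, so a_6 = 2.
The remainder reaches 0 after 7 divisions, so the expansion has 7 partial quotients, read off in order.

[0; 2, 9, 1, 1, 5, 2]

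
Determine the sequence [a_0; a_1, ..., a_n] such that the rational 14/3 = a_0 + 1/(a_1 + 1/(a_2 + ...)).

[4; 1, 2]

Run the Euclidean algorithm on 14 and 3; the successive quotients are the partial quotients a_0, a_1, ... (each step inverts the fractional part left over by the previous one):
  14 = 4*3 + 2, so a_0 = 4.
  3 = 1*2 + 1, so a_1 = 1.
  2 = 2*1 + 0, so a_2 = 2.
The remainder reaches 0 after 3 divisions, so the expansion has 3 partial quotients, read off in order.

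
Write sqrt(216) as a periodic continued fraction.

Write x_i = (sqrt(216) + m_i)/d_i with (m_0, d_0) = (0, 1). a_0 = floor(sqrt(216)) = 14, since 14^2 = 196 <= 216 < 225 = 15^2.
Iterate m_{i+1} = d_i*a_i - m_i, d_{i+1} = (216 - m_{i+1}^2)/d_i, a_{i+1} = floor((a_0 + m_{i+1})/d_{i+1}):
  m_1 = 1*14 - 0 = 14, d_1 = (216 - 14^2)/1 = 20/1 = 20, a_1 = floor((14 + 14)/20) = 1.
  m_2 = 20*1 - 14 = 6, d_2 = (216 - 6^2)/20 = 180/20 = 9, a_2 = floor((14 + 6)/9) = 2.
  m_3 = 9*2 - 6 = 12, d_3 = (216 - 12^2)/9 = 72/9 = 8, a_3 = floor((14 + 12)/8) = 3.
  m_4 = 8*3 - 12 = 12, d_4 = (216 - 12^2)/8 = 72/8 = 9, a_4 = floor((14 + 12)/9) = 2.
  m_5 = 9*2 - 12 = 6, d_5 = (216 - 6^2)/9 = 180/9 = 20, a_5 = floor((14 + 6)/20) = 1.
  m_6 = 20*1 - 6 = 14, d_6 = (216 - 14^2)/20 = 20/20 = 1, a_6 = floor((14 + 14)/1) = 28.
  m_7 = 1*28 - 14 = 14, d_7 = (216 - 14^2)/1 = 20/1 = 20: (m_7, d_7) = (m_1, d_1) = (14, 20), so from here the quotients repeat a_1, ..., a_6; the period length is 6.
Hence the expansion of sqrt(216) is a_0 = 14 followed by the repeating block 1, 2, 3, 2, 1, 28 (period 6).

[14; (1, 2, 3, 2, 1, 28)]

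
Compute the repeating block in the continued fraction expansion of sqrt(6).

Write x_i = (sqrt(6) + m_i)/d_i with (m_0, d_0) = (0, 1). a_0 = floor(sqrt(6)) = 2, since 2^2 = 4 <= 6 < 9 = 3^2.
Iterate m_{i+1} = d_i*a_i - m_i, d_{i+1} = (6 - m_{i+1}^2)/d_i, a_{i+1} = floor((a_0 + m_{i+1})/d_{i+1}):
  m_1 = 1*2 - 0 = 2, d_1 = (6 - 2^2)/1 = 2/1 = 2, a_1 = floor((2 + 2)/2) = 2.
  m_2 = 2*2 - 2 = 2, d_2 = (6 - 2^2)/2 = 2/2 = 1, a_2 = floor((2 + 2)/1) = 4.
  m_3 = 1*4 - 2 = 2, d_3 = (6 - 2^2)/1 = 2/1 = 2: (m_3, d_3) = (m_1, d_1) = (2, 2), so from here the quotients repeat a_1, a_2; the period length is 2.
Hence the expansion of sqrt(6) is a_0 = 2 followed by the repeating block 2, 4 (period 2).

[2; (2, 4)]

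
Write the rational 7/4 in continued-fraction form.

Run the Euclidean algorithm on 7 and 4; the successive quotients are the partial quotients a_0, a_1, ... (each step inverts the fractional part left over by the previous one):
  7 = 1*4 + 3, so a_0 = 1.
  4 = 1*3 + 1, so a_1 = 1.
  3 = 3*1 + 0, so a_2 = 3.
The remainder reaches 0 after 3 divisions, so the expansion has 3 partial quotients, read off in order.

[1; 1, 3]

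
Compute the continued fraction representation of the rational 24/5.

Run the Euclidean algorithm on 24 and 5; the successive quotients are the partial quotients a_0, a_1, ... (each step inverts the fractional part left over by the previous one):
  24 = 4*5 + 4, so a_0 = 4.
  5 = 1*4 + 1, so a_1 = 1.
  4 = 4*1 + 0, so a_2 = 4.
The remainder reaches 0 after 3 divisions, so the expansion has 3 partial quotients, read off in order.

[4; 1, 4]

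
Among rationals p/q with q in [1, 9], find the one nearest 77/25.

Expand x = 77/25 as a continued fraction with the Euclidean algorithm:
  77 = 3*25 + 2, so a_0 = 3.
  25 = 12*2 + 1, so a_1 = 12.
  2 = 2*1 + 0, so a_2 = 2.
so x = [3; 12, 2].
Convergents (p_i = a_i*p_{i-1} + p_{i-2}, q_i = a_i*q_{i-1} + q_{i-2} with p_{-2}=0, p_{-1}=1, q_{-2}=1, q_{-1}=0), until the denominator exceeds 9:
  i=0: a_0=3, p_0 = 3*1 + 0 = 3, q_0 = 3*0 + 1 = 1.
  i=1: a_1=12, p_1 = 12*3 + 1 = 37, q_1 = 12*1 + 0 = 12.
q_1 = 12 > 9, so the last convergent with denominator <= 9 is p_0/q_0 = 3/1.
The closest fraction with denominator <= 9 is either p_0/q_0 or the intermediate fraction (k*p_0 + p_{-1})/(k*q_0 + q_{-1}) with the largest k >= 1 whose denominator stays <= 9; these approach x as k grows, and every other convergent or intermediate fraction in range is farther away.
Largest k: floor((9 - q_{-1})/q_0) = floor((9 - 0)/1) = 9 (using the seeds p_{-1} = 1, q_{-1} = 0).
That gives (9*3 + 1)/(9*1 + 0) = 28/9.
Compare the errors: |x - 3/1| = |77*1 - 3*25|/(25*1) = 2/25, and |x - 28/9| = |77*9 - 28*25|/(25*9) = 7/225.
Cross-multiplying, 7*25 = 175 < 450 = 2*225, so 7/225 is smaller: the intermediate fraction 28/9 is closer to x than 3/1.

28/9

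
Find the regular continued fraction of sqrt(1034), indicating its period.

Write x_i = (sqrt(1034) + m_i)/d_i with (m_0, d_0) = (0, 1). a_0 = floor(sqrt(1034)) = 32, since 32^2 = 1024 <= 1034 < 1089 = 33^2.
Iterate m_{i+1} = d_i*a_i - m_i, d_{i+1} = (1034 - m_{i+1}^2)/d_i, a_{i+1} = floor((a_0 + m_{i+1})/d_{i+1}):
  m_1 = 1*32 - 0 = 32, d_1 = (1034 - 32^2)/1 = 10/1 = 10, a_1 = floor((32 + 32)/10) = 6.
  m_2 = 10*6 - 32 = 28, d_2 = (1034 - 28^2)/10 = 250/10 = 25, a_2 = floor((32 + 28)/25) = 2.
  m_3 = 25*2 - 28 = 22, d_3 = (1034 - 22^2)/25 = 550/25 = 22, a_3 = floor((32 + 22)/22) = 2.
  m_4 = 22*2 - 22 = 22, d_4 = (1034 - 22^2)/22 = 550/22 = 25, a_4 = floor((32 + 22)/25) = 2.
  m_5 = 25*2 - 22 = 28, d_5 = (1034 - 28^2)/25 = 250/25 = 10, a_5 = floor((32 + 28)/10) = 6.
  m_6 = 10*6 - 28 = 32, d_6 = (1034 - 32^2)/10 = 10/10 = 1, a_6 = floor((32 + 32)/1) = 64.
  m_7 = 1*64 - 32 = 32, d_7 = (1034 - 32^2)/1 = 10/1 = 10: (m_7, d_7) = (m_1, d_1) = (32, 10), so from here the quotients repeat a_1, ..., a_6; the period length is 6.
Hence the expansion of sqrt(1034) is a_0 = 32 followed by the repeating block 6, 2, 2, 2, 6, 64 (period 6).

[32; (6, 2, 2, 2, 6, 64)]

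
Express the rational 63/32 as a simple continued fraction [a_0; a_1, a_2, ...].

[1; 1, 31]

Run the Euclidean algorithm on 63 and 32; the successive quotients are the partial quotients a_0, a_1, ... (each step inverts the fractional part left over by the previous one):
  63 = 1*32 + 31, so a_0 = 1.
  32 = 1*31 + 1, so a_1 = 1.
  31 = 31*1 + 0, so a_2 = 31.
The remainder reaches 0 after 3 divisions, so the expansion has 3 partial quotients, read off in order.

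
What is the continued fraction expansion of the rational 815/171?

[4; 1, 3, 3, 1, 1, 1, 3]

Run the Euclidean algorithm on 815 and 171; the successive quotients are the partial quotients a_0, a_1, ... (each step inverts the fractional part left over by the previous one):
  815 = 4*171 + 131, so a_0 = 4.
  171 = 1*131 + 40, so a_1 = 1.
  131 = 3*40 + 11, so a_2 = 3.
  40 = 3*11 + 7, so a_3 = 3.
  11 = 1*7 + 4, so a_4 = 1.
  7 = 1*4 + 3, so a_5 = 1.
  4 = 1*3 + 1, so a_6 = 1.
  3 = 3*1 + 0, so a_7 = 3.
The remainder reaches 0 after 8 divisions, so the expansion has 8 partial quotients, read off in order.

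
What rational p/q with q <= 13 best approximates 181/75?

Expand x = 181/75 as a continued fraction with the Euclidean algorithm:
  181 = 2*75 + 31, so a_0 = 2.
  75 = 2*31 + 13, so a_1 = 2.
  31 = 2*13 + 5, so a_2 = 2.
  13 = 2*5 + 3, so a_3 = 2.
  5 = 1*3 + 2, so a_4 = 1.
  3 = 1*2 + 1, so a_5 = 1.
  2 = 2*1 + 0, so a_6 = 2.
so x = [2; 2, 2, 2, 1, 1, 2].
Convergents (p_i = a_i*p_{i-1} + p_{i-2}, q_i = a_i*q_{i-1} + q_{i-2} with p_{-2}=0, p_{-1}=1, q_{-2}=1, q_{-1}=0), until the denominator exceeds 13:
  i=0: a_0=2, p_0 = 2*1 + 0 = 2, q_0 = 2*0 + 1 = 1.
  i=1: a_1=2, p_1 = 2*2 + 1 = 5, q_1 = 2*1 + 0 = 2.
  i=2: a_2=2, p_2 = 2*5 + 2 = 12, q_2 = 2*2 + 1 = 5.
  i=3: a_3=2, p_3 = 2*12 + 5 = 29, q_3 = 2*5 + 2 = 12.
  i=4: a_4=1, p_4 = 1*29 + 12 = 41, q_4 = 1*12 + 5 = 17.
q_4 = 17 > 13, so the last convergent with denominator <= 13 is p_3/q_3 = 29/12.
The closest fraction with denominator <= 13 is either p_3/q_3 or the intermediate fraction (k*p_3 + p_2)/(k*q_3 + q_2) with the largest k >= 1 whose denominator stays <= 13; these approach x as k grows, and every other convergent or intermediate fraction in range is farther away.
Largest k: floor((13 - q_2)/q_3) = floor((13 - 5)/12) = 0.
Since k = 0, no intermediate fraction beyond p_3/q_3 has denominator <= 13, so the convergent 29/12 is the closest (its error is |181*12 - 29*75|/(75*12) = 3/900).

29/12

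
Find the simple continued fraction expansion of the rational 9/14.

[0; 1, 1, 1, 4]

Run the Euclidean algorithm on 9 and 14; the successive quotients are the partial quotients a_0, a_1, ... (each step inverts the fractional part left over by the previous one):
  9 = 0*14 + 9, so a_0 = 0.
  14 = 1*9 + 5, so a_1 = 1.
  9 = 1*5 + 4, so a_2 = 1.
  5 = 1*4 + 1, so a_3 = 1.
  4 = 4*1 + 0, so a_4 = 4.
The remainder reaches 0 after 5 divisions, so the expansion has 5 partial quotients, read off in order.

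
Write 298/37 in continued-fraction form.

Run the Euclidean algorithm on 298 and 37; the successive quotients are the partial quotients a_0, a_1, ... (each step inverts the fractional part left over by the previous one):
  298 = 8*37 + 2, so a_0 = 8.
  37 = 18*2 + 1, so a_1 = 18.
  2 = 2*1 + 0, so a_2 = 2.
The remainder reaches 0 after 3 divisions, so the expansion has 3 partial quotients, read off in order.

[8; 18, 2]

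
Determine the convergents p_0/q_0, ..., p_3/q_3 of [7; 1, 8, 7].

7/1, 8/1, 71/9, 505/64

Using the convergent recurrence p_i = a_i*p_{i-1} + p_{i-2}, q_i = a_i*q_{i-1} + q_{i-2} with p_{-2}=0, p_{-1}=1, q_{-2}=1, q_{-1}=0:
  i=0: a_0=7, p_0 = 7*1 + 0 = 7, q_0 = 7*0 + 1 = 1.
  i=1: a_1=1, p_1 = 1*7 + 1 = 8, q_1 = 1*1 + 0 = 1.
  i=2: a_2=8, p_2 = 8*8 + 7 = 71, q_2 = 8*1 + 1 = 9.
  i=3: a_3=7, p_3 = 7*71 + 8 = 505, q_3 = 7*9 + 1 = 64.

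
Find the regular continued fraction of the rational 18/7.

Run the Euclidean algorithm on 18 and 7; the successive quotients are the partial quotients a_0, a_1, ... (each step inverts the fractional part left over by the previous one):
  18 = 2*7 + 4, so a_0 = 2.
  7 = 1*4 + 3, so a_1 = 1.
  4 = 1*3 + 1, so a_2 = 1.
  3 = 3*1 + 0, so a_3 = 3.
The remainder reaches 0 after 4 divisions, so the expansion has 4 partial quotients, read off in order.

[2; 1, 1, 3]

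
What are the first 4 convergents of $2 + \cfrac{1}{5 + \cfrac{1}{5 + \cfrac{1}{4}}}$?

Using the convergent recurrence p_i = a_i*p_{i-1} + p_{i-2}, q_i = a_i*q_{i-1} + q_{i-2} with p_{-2}=0, p_{-1}=1, q_{-2}=1, q_{-1}=0:
  i=0: a_0=2, p_0 = 2*1 + 0 = 2, q_0 = 2*0 + 1 = 1.
  i=1: a_1=5, p_1 = 5*2 + 1 = 11, q_1 = 5*1 + 0 = 5.
  i=2: a_2=5, p_2 = 5*11 + 2 = 57, q_2 = 5*5 + 1 = 26.
  i=3: a_3=4, p_3 = 4*57 + 11 = 239, q_3 = 4*26 + 5 = 109.

2/1, 11/5, 57/26, 239/109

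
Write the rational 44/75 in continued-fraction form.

Run the Euclidean algorithm on 44 and 75; the successive quotients are the partial quotients a_0, a_1, ... (each step inverts the fractional part left over by the previous one):
  44 = 0*75 + 44, so a_0 = 0.
  75 = 1*44 + 31, so a_1 = 1.
  44 = 1*31 + 13, so a_2 = 1.
  31 = 2*13 + 5, so a_3 = 2.
  13 = 2*5 + 3, so a_4 = 2.
  5 = 1*3 + 2, so a_5 = 1.
  3 = 1*2 + 1, so a_6 = 1.
  2 = 2*1 + 0, so a_7 = 2.
The remainder reaches 0 after 8 divisions, so the expansion has 8 partial quotients, read off in order.

[0; 1, 1, 2, 2, 1, 1, 2]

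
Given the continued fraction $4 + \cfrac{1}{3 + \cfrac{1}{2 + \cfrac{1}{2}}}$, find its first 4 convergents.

4/1, 13/3, 30/7, 73/17

Using the convergent recurrence p_i = a_i*p_{i-1} + p_{i-2}, q_i = a_i*q_{i-1} + q_{i-2} with p_{-2}=0, p_{-1}=1, q_{-2}=1, q_{-1}=0:
  i=0: a_0=4, p_0 = 4*1 + 0 = 4, q_0 = 4*0 + 1 = 1.
  i=1: a_1=3, p_1 = 3*4 + 1 = 13, q_1 = 3*1 + 0 = 3.
  i=2: a_2=2, p_2 = 2*13 + 4 = 30, q_2 = 2*3 + 1 = 7.
  i=3: a_3=2, p_3 = 2*30 + 13 = 73, q_3 = 2*7 + 3 = 17.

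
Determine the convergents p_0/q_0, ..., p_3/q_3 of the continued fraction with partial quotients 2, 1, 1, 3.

Using the convergent recurrence p_i = a_i*p_{i-1} + p_{i-2}, q_i = a_i*q_{i-1} + q_{i-2} with p_{-2}=0, p_{-1}=1, q_{-2}=1, q_{-1}=0:
  i=0: a_0=2, p_0 = 2*1 + 0 = 2, q_0 = 2*0 + 1 = 1.
  i=1: a_1=1, p_1 = 1*2 + 1 = 3, q_1 = 1*1 + 0 = 1.
  i=2: a_2=1, p_2 = 1*3 + 2 = 5, q_2 = 1*1 + 1 = 2.
  i=3: a_3=3, p_3 = 3*5 + 3 = 18, q_3 = 3*2 + 1 = 7.

2/1, 3/1, 5/2, 18/7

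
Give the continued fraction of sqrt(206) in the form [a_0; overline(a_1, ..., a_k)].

Write x_i = (sqrt(206) + m_i)/d_i with (m_0, d_0) = (0, 1). a_0 = floor(sqrt(206)) = 14, since 14^2 = 196 <= 206 < 225 = 15^2.
Iterate m_{i+1} = d_i*a_i - m_i, d_{i+1} = (206 - m_{i+1}^2)/d_i, a_{i+1} = floor((a_0 + m_{i+1})/d_{i+1}):
  m_1 = 1*14 - 0 = 14, d_1 = (206 - 14^2)/1 = 10/1 = 10, a_1 = floor((14 + 14)/10) = 2.
  m_2 = 10*2 - 14 = 6, d_2 = (206 - 6^2)/10 = 170/10 = 17, a_2 = floor((14 + 6)/17) = 1.
  m_3 = 17*1 - 6 = 11, d_3 = (206 - 11^2)/17 = 85/17 = 5, a_3 = floor((14 + 11)/5) = 5.
  m_4 = 5*5 - 11 = 14, d_4 = (206 - 14^2)/5 = 10/5 = 2, a_4 = floor((14 + 14)/2) = 14.
  m_5 = 2*14 - 14 = 14, d_5 = (206 - 14^2)/2 = 10/2 = 5, a_5 = floor((14 + 14)/5) = 5.
  m_6 = 5*5 - 14 = 11, d_6 = (206 - 11^2)/5 = 85/5 = 17, a_6 = floor((14 + 11)/17) = 1.
  m_7 = 17*1 - 11 = 6, d_7 = (206 - 6^2)/17 = 170/17 = 10, a_7 = floor((14 + 6)/10) = 2.
  m_8 = 10*2 - 6 = 14, d_8 = (206 - 14^2)/10 = 10/10 = 1, a_8 = floor((14 + 14)/1) = 28.
  m_9 = 1*28 - 14 = 14, d_9 = (206 - 14^2)/1 = 10/1 = 10: (m_9, d_9) = (m_1, d_1) = (14, 10), so from here the quotients repeat a_1, ..., a_8; the period length is 8.
Hence the expansion of sqrt(206) is a_0 = 14 followed by the repeating block 2, 1, 5, 14, 5, 1, 2, 28 (period 8).

[14; overline(2, 1, 5, 14, 5, 1, 2, 28)]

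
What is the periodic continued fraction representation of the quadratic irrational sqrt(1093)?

[33; (16, 1, 1, 16, 66)]

Write x_i = (sqrt(1093) + m_i)/d_i with (m_0, d_0) = (0, 1). a_0 = floor(sqrt(1093)) = 33, since 33^2 = 1089 <= 1093 < 1156 = 34^2.
Iterate m_{i+1} = d_i*a_i - m_i, d_{i+1} = (1093 - m_{i+1}^2)/d_i, a_{i+1} = floor((a_0 + m_{i+1})/d_{i+1}):
  m_1 = 1*33 - 0 = 33, d_1 = (1093 - 33^2)/1 = 4/1 = 4, a_1 = floor((33 + 33)/4) = 16.
  m_2 = 4*16 - 33 = 31, d_2 = (1093 - 31^2)/4 = 132/4 = 33, a_2 = floor((33 + 31)/33) = 1.
  m_3 = 33*1 - 31 = 2, d_3 = (1093 - 2^2)/33 = 1089/33 = 33, a_3 = floor((33 + 2)/33) = 1.
  m_4 = 33*1 - 2 = 31, d_4 = (1093 - 31^2)/33 = 132/33 = 4, a_4 = floor((33 + 31)/4) = 16.
  m_5 = 4*16 - 31 = 33, d_5 = (1093 - 33^2)/4 = 4/4 = 1, a_5 = floor((33 + 33)/1) = 66.
  m_6 = 1*66 - 33 = 33, d_6 = (1093 - 33^2)/1 = 4/1 = 4: (m_6, d_6) = (m_1, d_1) = (33, 4), so from here the quotients repeat a_1, ..., a_5; the period length is 5.
Hence the expansion of sqrt(1093) is a_0 = 33 followed by the repeating block 16, 1, 1, 16, 66 (period 5).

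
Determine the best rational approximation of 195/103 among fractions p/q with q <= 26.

36/19

Expand x = 195/103 as a continued fraction with the Euclidean algorithm:
  195 = 1*103 + 92, so a_0 = 1.
  103 = 1*92 + 11, so a_1 = 1.
  92 = 8*11 + 4, so a_2 = 8.
  11 = 2*4 + 3, so a_3 = 2.
  4 = 1*3 + 1, so a_4 = 1.
  3 = 3*1 + 0, so a_5 = 3.
so x = [1; 1, 8, 2, 1, 3].
Convergents (p_i = a_i*p_{i-1} + p_{i-2}, q_i = a_i*q_{i-1} + q_{i-2} with p_{-2}=0, p_{-1}=1, q_{-2}=1, q_{-1}=0), until the denominator exceeds 26:
  i=0: a_0=1, p_0 = 1*1 + 0 = 1, q_0 = 1*0 + 1 = 1.
  i=1: a_1=1, p_1 = 1*1 + 1 = 2, q_1 = 1*1 + 0 = 1.
  i=2: a_2=8, p_2 = 8*2 + 1 = 17, q_2 = 8*1 + 1 = 9.
  i=3: a_3=2, p_3 = 2*17 + 2 = 36, q_3 = 2*9 + 1 = 19.
  i=4: a_4=1, p_4 = 1*36 + 17 = 53, q_4 = 1*19 + 9 = 28.
q_4 = 28 > 26, so the last convergent with denominator <= 26 is p_3/q_3 = 36/19.
The closest fraction with denominator <= 26 is either p_3/q_3 or the intermediate fraction (k*p_3 + p_2)/(k*q_3 + q_2) with the largest k >= 1 whose denominator stays <= 26; these approach x as k grows, and every other convergent or intermediate fraction in range is farther away.
Largest k: floor((26 - q_2)/q_3) = floor((26 - 9)/19) = 0.
Since k = 0, no intermediate fraction beyond p_3/q_3 has denominator <= 26, so the convergent 36/19 is the closest (its error is |195*19 - 36*103|/(103*19) = 3/1957).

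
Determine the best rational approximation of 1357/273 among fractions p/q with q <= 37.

Expand x = 1357/273 as a continued fraction with the Euclidean algorithm:
  1357 = 4*273 + 265, so a_0 = 4.
  273 = 1*265 + 8, so a_1 = 1.
  265 = 33*8 + 1, so a_2 = 33.
  8 = 8*1 + 0, so a_3 = 8.
so x = [4; 1, 33, 8].
Convergents (p_i = a_i*p_{i-1} + p_{i-2}, q_i = a_i*q_{i-1} + q_{i-2} with p_{-2}=0, p_{-1}=1, q_{-2}=1, q_{-1}=0), until the denominator exceeds 37:
  i=0: a_0=4, p_0 = 4*1 + 0 = 4, q_0 = 4*0 + 1 = 1.
  i=1: a_1=1, p_1 = 1*4 + 1 = 5, q_1 = 1*1 + 0 = 1.
  i=2: a_2=33, p_2 = 33*5 + 4 = 169, q_2 = 33*1 + 1 = 34.
  i=3: a_3=8, p_3 = 8*169 + 5 = 1357, q_3 = 8*34 + 1 = 273.
q_3 = 273 > 37, so the last convergent with denominator <= 37 is p_2/q_2 = 169/34.
The closest fraction with denominator <= 37 is either p_2/q_2 or the intermediate fraction (k*p_2 + p_1)/(k*q_2 + q_1) with the largest k >= 1 whose denominator stays <= 37; these approach x as k grows, and every other convergent or intermediate fraction in range is farther away.
Largest k: floor((37 - q_1)/q_2) = floor((37 - 1)/34) = 1.
That gives (1*169 + 5)/(1*34 + 1) = 174/35.
Compare the errors: |x - 169/34| = |1357*34 - 169*273|/(273*34) = 1/9282, and |x - 174/35| = |1357*35 - 174*273|/(273*35) = 7/9555.
Cross-multiplying, 1*9555 = 9555 < 64974 = 7*9282, so 1/9282 is smaller: the convergent 169/34 is closer to x than 174/35.

169/34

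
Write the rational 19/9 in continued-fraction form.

[2; 9]

Run the Euclidean algorithm on 19 and 9; the successive quotients are the partial quotients a_0, a_1, ... (each step inverts the fractional part left over by the previous one):
  19 = 2*9 + 1, so a_0 = 2.
  9 = 9*1 + 0, so a_1 = 9.
The remainder reaches 0 after 2 divisions, so the expansion has 2 partial quotients, read off in order.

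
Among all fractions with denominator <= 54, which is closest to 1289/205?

327/52

Expand x = 1289/205 as a continued fraction with the Euclidean algorithm:
  1289 = 6*205 + 59, so a_0 = 6.
  205 = 3*59 + 28, so a_1 = 3.
  59 = 2*28 + 3, so a_2 = 2.
  28 = 9*3 + 1, so a_3 = 9.
  3 = 3*1 + 0, so a_4 = 3.
so x = [6; 3, 2, 9, 3].
Convergents (p_i = a_i*p_{i-1} + p_{i-2}, q_i = a_i*q_{i-1} + q_{i-2} with p_{-2}=0, p_{-1}=1, q_{-2}=1, q_{-1}=0), until the denominator exceeds 54:
  i=0: a_0=6, p_0 = 6*1 + 0 = 6, q_0 = 6*0 + 1 = 1.
  i=1: a_1=3, p_1 = 3*6 + 1 = 19, q_1 = 3*1 + 0 = 3.
  i=2: a_2=2, p_2 = 2*19 + 6 = 44, q_2 = 2*3 + 1 = 7.
  i=3: a_3=9, p_3 = 9*44 + 19 = 415, q_3 = 9*7 + 3 = 66.
q_3 = 66 > 54, so the last convergent with denominator <= 54 is p_2/q_2 = 44/7.
The closest fraction with denominator <= 54 is either p_2/q_2 or the intermediate fraction (k*p_2 + p_1)/(k*q_2 + q_1) with the largest k >= 1 whose denominator stays <= 54; these approach x as k grows, and every other convergent or intermediate fraction in range is farther away.
Largest k: floor((54 - q_1)/q_2) = floor((54 - 3)/7) = 7.
That gives (7*44 + 19)/(7*7 + 3) = 327/52.
Compare the errors: |x - 44/7| = |1289*7 - 44*205|/(205*7) = 3/1435, and |x - 327/52| = |1289*52 - 327*205|/(205*52) = 7/10660.
Cross-multiplying, 7*1435 = 10045 < 31980 = 3*10660, so 7/10660 is smaller: the intermediate fraction 327/52 is closer to x than 44/7.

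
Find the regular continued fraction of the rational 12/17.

[0; 1, 2, 2, 2]

Run the Euclidean algorithm on 12 and 17; the successive quotients are the partial quotients a_0, a_1, ... (each step inverts the fractional part left over by the previous one):
  12 = 0*17 + 12, so a_0 = 0.
  17 = 1*12 + 5, so a_1 = 1.
  12 = 2*5 + 2, so a_2 = 2.
  5 = 2*2 + 1, so a_3 = 2.
  2 = 2*1 + 0, so a_4 = 2.
The remainder reaches 0 after 5 divisions, so the expansion has 5 partial quotients, read off in order.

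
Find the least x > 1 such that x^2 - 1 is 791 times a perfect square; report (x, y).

(x, y) = (225, 8)

First expand sqrt(791) as a continued fraction. With x_i = (sqrt(791) + m_i)/d_i and (m_0, d_0) = (0, 1): a_0 = floor(sqrt(791)) = 28, since 28^2 = 784 <= 791 < 841 = 29^2.
Iterate m_{i+1} = d_i*a_i - m_i, d_{i+1} = (791 - m_{i+1}^2)/d_i, a_{i+1} = floor((a_0 + m_{i+1})/d_{i+1}):
  m_1 = 1*28 - 0 = 28, d_1 = (791 - 28^2)/1 = 7/1 = 7, a_1 = floor((28 + 28)/7) = 8.
  m_2 = 7*8 - 28 = 28, d_2 = (791 - 28^2)/7 = 7/7 = 1, a_2 = floor((28 + 28)/1) = 56.
  m_3 = 1*56 - 28 = 28, d_3 = (791 - 28^2)/1 = 7/1 = 7: (m_3, d_3) = (m_1, d_1) = (28, 7), so from here the quotients repeat a_1, a_2; the period length is 2.
So sqrt(791) = [28; (8, 56)] with period length k = 2.
k is even, so the fundamental solution of x^2 - 791y^2 = 1 is (p_{k-1}, q_{k-1}) = (p_1, q_1); compute convergents through index 1.
Convergents (p_i = a_i*p_{i-1} + p_{i-2}, q_i = a_i*q_{i-1} + q_{i-2} with p_{-2}=0, p_{-1}=1, q_{-2}=1, q_{-1}=0):
  i=0: a_0=28, p_0 = 28*1 + 0 = 28, q_0 = 28*0 + 1 = 1.
  i=1: a_1=8, p_1 = 8*28 + 1 = 225, q_1 = 8*1 + 0 = 8.
Check: 225^2 - 791*8^2 = 50625 - 50624 = 1, so (x, y) = (225, 8) solves the equation, and by the theorem it is the least positive solution.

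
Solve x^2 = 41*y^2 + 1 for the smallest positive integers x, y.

First expand sqrt(41) as a continued fraction. With x_i = (sqrt(41) + m_i)/d_i and (m_0, d_0) = (0, 1): a_0 = floor(sqrt(41)) = 6, since 6^2 = 36 <= 41 < 49 = 7^2.
Iterate m_{i+1} = d_i*a_i - m_i, d_{i+1} = (41 - m_{i+1}^2)/d_i, a_{i+1} = floor((a_0 + m_{i+1})/d_{i+1}):
  m_1 = 1*6 - 0 = 6, d_1 = (41 - 6^2)/1 = 5/1 = 5, a_1 = floor((6 + 6)/5) = 2.
  m_2 = 5*2 - 6 = 4, d_2 = (41 - 4^2)/5 = 25/5 = 5, a_2 = floor((6 + 4)/5) = 2.
  m_3 = 5*2 - 4 = 6, d_3 = (41 - 6^2)/5 = 5/5 = 1, a_3 = floor((6 + 6)/1) = 12.
  m_4 = 1*12 - 6 = 6, d_4 = (41 - 6^2)/1 = 5/1 = 5: (m_4, d_4) = (m_1, d_1) = (6, 5), so from here the quotients repeat a_1, ..., a_3; the period length is 3.
So sqrt(41) = [6; (2, 2, 12)] with period length k = 3.
k is odd, so (p_{k-1}, q_{k-1}) only solves x^2 - 41y^2 = -1 and the fundamental solution of x^2 - 41y^2 = 1 is (p_{2k-1}, q_{2k-1}) = (p_5, q_5); compute convergents through index 5, running through the period twice.
Convergents (p_i = a_i*p_{i-1} + p_{i-2}, q_i = a_i*q_{i-1} + q_{i-2} with p_{-2}=0, p_{-1}=1, q_{-2}=1, q_{-1}=0):
  i=0: a_0=6, p_0 = 6*1 + 0 = 6, q_0 = 6*0 + 1 = 1.
  i=1: a_1=2, p_1 = 2*6 + 1 = 13, q_1 = 2*1 + 0 = 2.
  i=2: a_2=2, p_2 = 2*13 + 6 = 32, q_2 = 2*2 + 1 = 5.
  i=3: a_3=12, p_3 = 12*32 + 13 = 397, q_3 = 12*5 + 2 = 62.
  i=4: a_4=2, p_4 = 2*397 + 32 = 826, q_4 = 2*62 + 5 = 129.
  i=5: a_5=2, p_5 = 2*826 + 397 = 2049, q_5 = 2*129 + 62 = 320.
Indeed p_2^2 - 41*q_2^2 = 1024 - 1025 = -1, not +1.
Check: 2049^2 - 41*320^2 = 4198401 - 4198400 = 1, so (x, y) = (2049, 320) solves the equation, and by the theorem it is the least positive solution.

(x, y) = (2049, 320)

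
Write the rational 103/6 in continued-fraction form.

[17; 6]

Run the Euclidean algorithm on 103 and 6; the successive quotients are the partial quotients a_0, a_1, ... (each step inverts the fractional part left over by the previous one):
  103 = 17*6 + 1, so a_0 = 17.
  6 = 6*1 + 0, so a_1 = 6.
The remainder reaches 0 after 2 divisions, so the expansion has 2 partial quotients, read off in order.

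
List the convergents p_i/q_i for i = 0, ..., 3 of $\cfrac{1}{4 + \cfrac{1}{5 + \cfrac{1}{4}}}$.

0/1, 1/4, 5/21, 21/88

Using the convergent recurrence p_i = a_i*p_{i-1} + p_{i-2}, q_i = a_i*q_{i-1} + q_{i-2} with p_{-2}=0, p_{-1}=1, q_{-2}=1, q_{-1}=0:
  i=0: a_0=0, p_0 = 0*1 + 0 = 0, q_0 = 0*0 + 1 = 1.
  i=1: a_1=4, p_1 = 4*0 + 1 = 1, q_1 = 4*1 + 0 = 4.
  i=2: a_2=5, p_2 = 5*1 + 0 = 5, q_2 = 5*4 + 1 = 21.
  i=3: a_3=4, p_3 = 4*5 + 1 = 21, q_3 = 4*21 + 4 = 88.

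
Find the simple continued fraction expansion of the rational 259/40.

Run the Euclidean algorithm on 259 and 40; the successive quotients are the partial quotients a_0, a_1, ... (each step inverts the fractional part left over by the previous one):
  259 = 6*40 + 19, so a_0 = 6.
  40 = 2*19 + 2, so a_1 = 2.
  19 = 9*2 + 1, so a_2 = 9.
  2 = 2*1 + 0, so a_3 = 2.
The remainder reaches 0 after 4 divisions, so the expansion has 4 partial quotients, read off in order.

[6; 2, 9, 2]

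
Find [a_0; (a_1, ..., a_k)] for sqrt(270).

[16; (2, 3, 6, 3, 2, 32)]

Write x_i = (sqrt(270) + m_i)/d_i with (m_0, d_0) = (0, 1). a_0 = floor(sqrt(270)) = 16, since 16^2 = 256 <= 270 < 289 = 17^2.
Iterate m_{i+1} = d_i*a_i - m_i, d_{i+1} = (270 - m_{i+1}^2)/d_i, a_{i+1} = floor((a_0 + m_{i+1})/d_{i+1}):
  m_1 = 1*16 - 0 = 16, d_1 = (270 - 16^2)/1 = 14/1 = 14, a_1 = floor((16 + 16)/14) = 2.
  m_2 = 14*2 - 16 = 12, d_2 = (270 - 12^2)/14 = 126/14 = 9, a_2 = floor((16 + 12)/9) = 3.
  m_3 = 9*3 - 12 = 15, d_3 = (270 - 15^2)/9 = 45/9 = 5, a_3 = floor((16 + 15)/5) = 6.
  m_4 = 5*6 - 15 = 15, d_4 = (270 - 15^2)/5 = 45/5 = 9, a_4 = floor((16 + 15)/9) = 3.
  m_5 = 9*3 - 15 = 12, d_5 = (270 - 12^2)/9 = 126/9 = 14, a_5 = floor((16 + 12)/14) = 2.
  m_6 = 14*2 - 12 = 16, d_6 = (270 - 16^2)/14 = 14/14 = 1, a_6 = floor((16 + 16)/1) = 32.
  m_7 = 1*32 - 16 = 16, d_7 = (270 - 16^2)/1 = 14/1 = 14: (m_7, d_7) = (m_1, d_1) = (16, 14), so from here the quotients repeat a_1, ..., a_6; the period length is 6.
Hence the expansion of sqrt(270) is a_0 = 16 followed by the repeating block 2, 3, 6, 3, 2, 32 (period 6).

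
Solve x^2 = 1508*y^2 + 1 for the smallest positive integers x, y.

(x, y) = (233, 6)

First expand sqrt(1508) as a continued fraction. With x_i = (sqrt(1508) + m_i)/d_i and (m_0, d_0) = (0, 1): a_0 = floor(sqrt(1508)) = 38, since 38^2 = 1444 <= 1508 < 1521 = 39^2.
Iterate m_{i+1} = d_i*a_i - m_i, d_{i+1} = (1508 - m_{i+1}^2)/d_i, a_{i+1} = floor((a_0 + m_{i+1})/d_{i+1}):
  m_1 = 1*38 - 0 = 38, d_1 = (1508 - 38^2)/1 = 64/1 = 64, a_1 = floor((38 + 38)/64) = 1.
  m_2 = 64*1 - 38 = 26, d_2 = (1508 - 26^2)/64 = 832/64 = 13, a_2 = floor((38 + 26)/13) = 4.
  m_3 = 13*4 - 26 = 26, d_3 = (1508 - 26^2)/13 = 832/13 = 64, a_3 = floor((38 + 26)/64) = 1.
  m_4 = 64*1 - 26 = 38, d_4 = (1508 - 38^2)/64 = 64/64 = 1, a_4 = floor((38 + 38)/1) = 76.
  m_5 = 1*76 - 38 = 38, d_5 = (1508 - 38^2)/1 = 64/1 = 64: (m_5, d_5) = (m_1, d_1) = (38, 64), so from here the quotients repeat a_1, ..., a_4; the period length is 4.
So sqrt(1508) = [38; (1, 4, 1, 76)] with period length k = 4.
k is even, so the fundamental solution of x^2 - 1508y^2 = 1 is (p_{k-1}, q_{k-1}) = (p_3, q_3); compute convergents through index 3.
Convergents (p_i = a_i*p_{i-1} + p_{i-2}, q_i = a_i*q_{i-1} + q_{i-2} with p_{-2}=0, p_{-1}=1, q_{-2}=1, q_{-1}=0):
  i=0: a_0=38, p_0 = 38*1 + 0 = 38, q_0 = 38*0 + 1 = 1.
  i=1: a_1=1, p_1 = 1*38 + 1 = 39, q_1 = 1*1 + 0 = 1.
  i=2: a_2=4, p_2 = 4*39 + 38 = 194, q_2 = 4*1 + 1 = 5.
  i=3: a_3=1, p_3 = 1*194 + 39 = 233, q_3 = 1*5 + 1 = 6.
Check: 233^2 - 1508*6^2 = 54289 - 54288 = 1, so (x, y) = (233, 6) solves the equation, and by the theorem it is the least positive solution.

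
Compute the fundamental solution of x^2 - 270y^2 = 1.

First expand sqrt(270) as a continued fraction. With x_i = (sqrt(270) + m_i)/d_i and (m_0, d_0) = (0, 1): a_0 = floor(sqrt(270)) = 16, since 16^2 = 256 <= 270 < 289 = 17^2.
Iterate m_{i+1} = d_i*a_i - m_i, d_{i+1} = (270 - m_{i+1}^2)/d_i, a_{i+1} = floor((a_0 + m_{i+1})/d_{i+1}):
  m_1 = 1*16 - 0 = 16, d_1 = (270 - 16^2)/1 = 14/1 = 14, a_1 = floor((16 + 16)/14) = 2.
  m_2 = 14*2 - 16 = 12, d_2 = (270 - 12^2)/14 = 126/14 = 9, a_2 = floor((16 + 12)/9) = 3.
  m_3 = 9*3 - 12 = 15, d_3 = (270 - 15^2)/9 = 45/9 = 5, a_3 = floor((16 + 15)/5) = 6.
  m_4 = 5*6 - 15 = 15, d_4 = (270 - 15^2)/5 = 45/5 = 9, a_4 = floor((16 + 15)/9) = 3.
  m_5 = 9*3 - 15 = 12, d_5 = (270 - 12^2)/9 = 126/9 = 14, a_5 = floor((16 + 12)/14) = 2.
  m_6 = 14*2 - 12 = 16, d_6 = (270 - 16^2)/14 = 14/14 = 1, a_6 = floor((16 + 16)/1) = 32.
  m_7 = 1*32 - 16 = 16, d_7 = (270 - 16^2)/1 = 14/1 = 14: (m_7, d_7) = (m_1, d_1) = (16, 14), so from here the quotients repeat a_1, ..., a_6; the period length is 6.
So sqrt(270) = [16; (2, 3, 6, 3, 2, 32)] with period length k = 6.
k is even, so the fundamental solution of x^2 - 270y^2 = 1 is (p_{k-1}, q_{k-1}) = (p_5, q_5); compute convergents through index 5.
Convergents (p_i = a_i*p_{i-1} + p_{i-2}, q_i = a_i*q_{i-1} + q_{i-2} with p_{-2}=0, p_{-1}=1, q_{-2}=1, q_{-1}=0):
  i=0: a_0=16, p_0 = 16*1 + 0 = 16, q_0 = 16*0 + 1 = 1.
  i=1: a_1=2, p_1 = 2*16 + 1 = 33, q_1 = 2*1 + 0 = 2.
  i=2: a_2=3, p_2 = 3*33 + 16 = 115, q_2 = 3*2 + 1 = 7.
  i=3: a_3=6, p_3 = 6*115 + 33 = 723, q_3 = 6*7 + 2 = 44.
  i=4: a_4=3, p_4 = 3*723 + 115 = 2284, q_4 = 3*44 + 7 = 139.
  i=5: a_5=2, p_5 = 2*2284 + 723 = 5291, q_5 = 2*139 + 44 = 322.
Check: 5291^2 - 270*322^2 = 27994681 - 27994680 = 1, so (x, y) = (5291, 322) solves the equation, and by the theorem it is the least positive solution.

(x, y) = (5291, 322)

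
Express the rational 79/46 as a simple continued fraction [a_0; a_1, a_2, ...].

[1; 1, 2, 1, 1, 6]

Run the Euclidean algorithm on 79 and 46; the successive quotients are the partial quotients a_0, a_1, ... (each step inverts the fractional part left over by the previous one):
  79 = 1*46 + 33, so a_0 = 1.
  46 = 1*33 + 13, so a_1 = 1.
  33 = 2*13 + 7, so a_2 = 2.
  13 = 1*7 + 6, so a_3 = 1.
  7 = 1*6 + 1, so a_4 = 1.
  6 = 6*1 + 0, so a_5 = 6.
The remainder reaches 0 after 6 divisions, so the expansion has 6 partial quotients, read off in order.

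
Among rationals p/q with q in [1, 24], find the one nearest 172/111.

31/20

Expand x = 172/111 as a continued fraction with the Euclidean algorithm:
  172 = 1*111 + 61, so a_0 = 1.
  111 = 1*61 + 50, so a_1 = 1.
  61 = 1*50 + 11, so a_2 = 1.
  50 = 4*11 + 6, so a_3 = 4.
  11 = 1*6 + 5, so a_4 = 1.
  6 = 1*5 + 1, so a_5 = 1.
  5 = 5*1 + 0, so a_6 = 5.
so x = [1; 1, 1, 4, 1, 1, 5].
Convergents (p_i = a_i*p_{i-1} + p_{i-2}, q_i = a_i*q_{i-1} + q_{i-2} with p_{-2}=0, p_{-1}=1, q_{-2}=1, q_{-1}=0), until the denominator exceeds 24:
  i=0: a_0=1, p_0 = 1*1 + 0 = 1, q_0 = 1*0 + 1 = 1.
  i=1: a_1=1, p_1 = 1*1 + 1 = 2, q_1 = 1*1 + 0 = 1.
  i=2: a_2=1, p_2 = 1*2 + 1 = 3, q_2 = 1*1 + 1 = 2.
  i=3: a_3=4, p_3 = 4*3 + 2 = 14, q_3 = 4*2 + 1 = 9.
  i=4: a_4=1, p_4 = 1*14 + 3 = 17, q_4 = 1*9 + 2 = 11.
  i=5: a_5=1, p_5 = 1*17 + 14 = 31, q_5 = 1*11 + 9 = 20.
  i=6: a_6=5, p_6 = 5*31 + 17 = 172, q_6 = 5*20 + 11 = 111.
q_6 = 111 > 24, so the last convergent with denominator <= 24 is p_5/q_5 = 31/20.
The closest fraction with denominator <= 24 is either p_5/q_5 or the intermediate fraction (k*p_5 + p_4)/(k*q_5 + q_4) with the largest k >= 1 whose denominator stays <= 24; these approach x as k grows, and every other convergent or intermediate fraction in range is farther away.
Largest k: floor((24 - q_4)/q_5) = floor((24 - 11)/20) = 0.
Since k = 0, no intermediate fraction beyond p_5/q_5 has denominator <= 24, so the convergent 31/20 is the closest (its error is |172*20 - 31*111|/(111*20) = 1/2220).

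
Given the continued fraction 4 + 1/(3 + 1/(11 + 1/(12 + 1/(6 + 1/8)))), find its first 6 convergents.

4/1, 13/3, 147/34, 1777/411, 10809/2500, 88249/20411

Using the convergent recurrence p_i = a_i*p_{i-1} + p_{i-2}, q_i = a_i*q_{i-1} + q_{i-2} with p_{-2}=0, p_{-1}=1, q_{-2}=1, q_{-1}=0:
  i=0: a_0=4, p_0 = 4*1 + 0 = 4, q_0 = 4*0 + 1 = 1.
  i=1: a_1=3, p_1 = 3*4 + 1 = 13, q_1 = 3*1 + 0 = 3.
  i=2: a_2=11, p_2 = 11*13 + 4 = 147, q_2 = 11*3 + 1 = 34.
  i=3: a_3=12, p_3 = 12*147 + 13 = 1777, q_3 = 12*34 + 3 = 411.
  i=4: a_4=6, p_4 = 6*1777 + 147 = 10809, q_4 = 6*411 + 34 = 2500.
  i=5: a_5=8, p_5 = 8*10809 + 1777 = 88249, q_5 = 8*2500 + 411 = 20411.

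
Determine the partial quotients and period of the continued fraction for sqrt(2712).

[52; (13, 104)]

Write x_i = (sqrt(2712) + m_i)/d_i with (m_0, d_0) = (0, 1). a_0 = floor(sqrt(2712)) = 52, since 52^2 = 2704 <= 2712 < 2809 = 53^2.
Iterate m_{i+1} = d_i*a_i - m_i, d_{i+1} = (2712 - m_{i+1}^2)/d_i, a_{i+1} = floor((a_0 + m_{i+1})/d_{i+1}):
  m_1 = 1*52 - 0 = 52, d_1 = (2712 - 52^2)/1 = 8/1 = 8, a_1 = floor((52 + 52)/8) = 13.
  m_2 = 8*13 - 52 = 52, d_2 = (2712 - 52^2)/8 = 8/8 = 1, a_2 = floor((52 + 52)/1) = 104.
  m_3 = 1*104 - 52 = 52, d_3 = (2712 - 52^2)/1 = 8/1 = 8: (m_3, d_3) = (m_1, d_1) = (52, 8), so from here the quotients repeat a_1, a_2; the period length is 2.
Hence the expansion of sqrt(2712) is a_0 = 52 followed by the repeating block 13, 104 (period 2).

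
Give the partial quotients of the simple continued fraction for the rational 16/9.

[1; 1, 3, 2]

Run the Euclidean algorithm on 16 and 9; the successive quotients are the partial quotients a_0, a_1, ... (each step inverts the fractional part left over by the previous one):
  16 = 1*9 + 7, so a_0 = 1.
  9 = 1*7 + 2, so a_1 = 1.
  7 = 3*2 + 1, so a_2 = 3.
  2 = 2*1 + 0, so a_3 = 2.
The remainder reaches 0 after 4 divisions, so the expansion has 4 partial quotients, read off in order.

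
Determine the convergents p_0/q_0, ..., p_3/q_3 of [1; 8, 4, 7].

Using the convergent recurrence p_i = a_i*p_{i-1} + p_{i-2}, q_i = a_i*q_{i-1} + q_{i-2} with p_{-2}=0, p_{-1}=1, q_{-2}=1, q_{-1}=0:
  i=0: a_0=1, p_0 = 1*1 + 0 = 1, q_0 = 1*0 + 1 = 1.
  i=1: a_1=8, p_1 = 8*1 + 1 = 9, q_1 = 8*1 + 0 = 8.
  i=2: a_2=4, p_2 = 4*9 + 1 = 37, q_2 = 4*8 + 1 = 33.
  i=3: a_3=7, p_3 = 7*37 + 9 = 268, q_3 = 7*33 + 8 = 239.

1/1, 9/8, 37/33, 268/239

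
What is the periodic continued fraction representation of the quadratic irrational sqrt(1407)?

[37; (1, 1, 24, 1, 1, 74)]

Write x_i = (sqrt(1407) + m_i)/d_i with (m_0, d_0) = (0, 1). a_0 = floor(sqrt(1407)) = 37, since 37^2 = 1369 <= 1407 < 1444 = 38^2.
Iterate m_{i+1} = d_i*a_i - m_i, d_{i+1} = (1407 - m_{i+1}^2)/d_i, a_{i+1} = floor((a_0 + m_{i+1})/d_{i+1}):
  m_1 = 1*37 - 0 = 37, d_1 = (1407 - 37^2)/1 = 38/1 = 38, a_1 = floor((37 + 37)/38) = 1.
  m_2 = 38*1 - 37 = 1, d_2 = (1407 - 1^2)/38 = 1406/38 = 37, a_2 = floor((37 + 1)/37) = 1.
  m_3 = 37*1 - 1 = 36, d_3 = (1407 - 36^2)/37 = 111/37 = 3, a_3 = floor((37 + 36)/3) = 24.
  m_4 = 3*24 - 36 = 36, d_4 = (1407 - 36^2)/3 = 111/3 = 37, a_4 = floor((37 + 36)/37) = 1.
  m_5 = 37*1 - 36 = 1, d_5 = (1407 - 1^2)/37 = 1406/37 = 38, a_5 = floor((37 + 1)/38) = 1.
  m_6 = 38*1 - 1 = 37, d_6 = (1407 - 37^2)/38 = 38/38 = 1, a_6 = floor((37 + 37)/1) = 74.
  m_7 = 1*74 - 37 = 37, d_7 = (1407 - 37^2)/1 = 38/1 = 38: (m_7, d_7) = (m_1, d_1) = (37, 38), so from here the quotients repeat a_1, ..., a_6; the period length is 6.
Hence the expansion of sqrt(1407) is a_0 = 37 followed by the repeating block 1, 1, 24, 1, 1, 74 (period 6).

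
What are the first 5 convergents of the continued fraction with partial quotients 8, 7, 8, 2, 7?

Using the convergent recurrence p_i = a_i*p_{i-1} + p_{i-2}, q_i = a_i*q_{i-1} + q_{i-2} with p_{-2}=0, p_{-1}=1, q_{-2}=1, q_{-1}=0:
  i=0: a_0=8, p_0 = 8*1 + 0 = 8, q_0 = 8*0 + 1 = 1.
  i=1: a_1=7, p_1 = 7*8 + 1 = 57, q_1 = 7*1 + 0 = 7.
  i=2: a_2=8, p_2 = 8*57 + 8 = 464, q_2 = 8*7 + 1 = 57.
  i=3: a_3=2, p_3 = 2*464 + 57 = 985, q_3 = 2*57 + 7 = 121.
  i=4: a_4=7, p_4 = 7*985 + 464 = 7359, q_4 = 7*121 + 57 = 904.

8/1, 57/7, 464/57, 985/121, 7359/904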